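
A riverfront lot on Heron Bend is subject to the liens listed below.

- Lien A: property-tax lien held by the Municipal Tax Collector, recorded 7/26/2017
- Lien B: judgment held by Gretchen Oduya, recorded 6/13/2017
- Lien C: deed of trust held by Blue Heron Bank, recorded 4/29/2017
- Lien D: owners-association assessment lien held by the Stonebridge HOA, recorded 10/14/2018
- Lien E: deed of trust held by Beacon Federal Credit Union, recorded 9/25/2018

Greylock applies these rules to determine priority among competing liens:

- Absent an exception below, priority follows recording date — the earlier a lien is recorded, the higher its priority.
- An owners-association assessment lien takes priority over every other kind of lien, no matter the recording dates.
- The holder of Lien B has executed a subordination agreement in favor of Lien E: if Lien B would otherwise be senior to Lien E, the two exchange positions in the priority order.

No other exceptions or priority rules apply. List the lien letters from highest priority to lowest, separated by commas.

As an owners-association assessment lien, D is senior to every other lien.
The other liens, earliest effective date first: C (4/29/2017), B (6/13/2017), A (7/26/2017), E (9/25/2018).
Because B would otherwise rank above E, the subordination swaps them.

D, C, E, A, B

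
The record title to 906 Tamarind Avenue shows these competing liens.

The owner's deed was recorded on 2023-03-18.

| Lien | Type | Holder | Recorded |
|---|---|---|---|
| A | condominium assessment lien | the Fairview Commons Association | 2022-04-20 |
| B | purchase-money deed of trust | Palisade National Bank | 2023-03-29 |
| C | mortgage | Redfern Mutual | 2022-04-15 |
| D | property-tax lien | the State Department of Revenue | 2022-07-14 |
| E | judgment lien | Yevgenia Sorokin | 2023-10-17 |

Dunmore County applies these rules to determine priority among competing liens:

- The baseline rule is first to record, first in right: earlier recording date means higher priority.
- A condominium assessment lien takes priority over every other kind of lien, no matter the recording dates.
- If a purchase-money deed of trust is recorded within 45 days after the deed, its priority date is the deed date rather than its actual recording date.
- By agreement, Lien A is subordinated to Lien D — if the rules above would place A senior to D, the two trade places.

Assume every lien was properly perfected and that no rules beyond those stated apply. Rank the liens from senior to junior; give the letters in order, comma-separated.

D, C, A, B, E

Adjusting effective dates: B's effective date is the deed date, 2023-03-18.
As a condominium assessment lien, A is senior to every other lien.
Ordering the rest by effective date: C (2022-04-15), D (2022-07-14), B (2023-03-18), E (2023-10-17).
The subordination applies — A was senior to D — so A and D swap.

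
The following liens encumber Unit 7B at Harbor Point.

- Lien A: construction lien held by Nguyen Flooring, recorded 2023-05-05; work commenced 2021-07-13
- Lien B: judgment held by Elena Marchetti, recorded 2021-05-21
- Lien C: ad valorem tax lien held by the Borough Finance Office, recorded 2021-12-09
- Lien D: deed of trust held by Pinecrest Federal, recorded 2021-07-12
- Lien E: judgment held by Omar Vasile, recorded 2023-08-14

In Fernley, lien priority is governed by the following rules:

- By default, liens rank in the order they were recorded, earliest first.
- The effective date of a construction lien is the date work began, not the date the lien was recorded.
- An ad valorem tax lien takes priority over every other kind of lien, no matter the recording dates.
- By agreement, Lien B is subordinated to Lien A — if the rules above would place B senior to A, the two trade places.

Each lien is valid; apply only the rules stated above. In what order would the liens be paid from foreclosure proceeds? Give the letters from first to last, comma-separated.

C, A, D, B, E

Effective dates after the stated exceptions: A is treated as recorded 2021-07-13, the work-commencement date.
C is an ad valorem tax lien, so it outranks all other liens regardless of date.
Remaining liens by effective date: B (2021-05-21), D (2021-07-12), A (2021-07-13), E (2023-08-14).
B would otherwise be senior to A, so under the subordination agreement B and A exchange positions.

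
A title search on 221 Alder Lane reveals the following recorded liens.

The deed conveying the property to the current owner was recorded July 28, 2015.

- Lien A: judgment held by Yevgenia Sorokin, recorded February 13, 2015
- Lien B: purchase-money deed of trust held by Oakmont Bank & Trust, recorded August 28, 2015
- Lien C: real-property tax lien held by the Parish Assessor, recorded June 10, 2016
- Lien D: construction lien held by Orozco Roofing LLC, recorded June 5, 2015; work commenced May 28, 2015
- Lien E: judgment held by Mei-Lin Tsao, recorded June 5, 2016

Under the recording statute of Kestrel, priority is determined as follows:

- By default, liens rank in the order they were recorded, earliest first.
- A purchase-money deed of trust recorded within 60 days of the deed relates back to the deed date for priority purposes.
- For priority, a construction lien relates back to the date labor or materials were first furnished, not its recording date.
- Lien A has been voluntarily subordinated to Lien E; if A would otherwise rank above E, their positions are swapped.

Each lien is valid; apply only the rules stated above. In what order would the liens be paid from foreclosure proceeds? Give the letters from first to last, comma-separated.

E, D, B, A, C

Adjusting effective dates: B's effective date is the deed date, July 28, 2015; D relates back to May 28, 2015 (work commenced).
Ordering by effective date: A (February 13, 2015), D (May 28, 2015), B (July 28, 2015), E (June 5, 2016), C (June 10, 2016).
A is senior to E before the subordination, so the two trade places.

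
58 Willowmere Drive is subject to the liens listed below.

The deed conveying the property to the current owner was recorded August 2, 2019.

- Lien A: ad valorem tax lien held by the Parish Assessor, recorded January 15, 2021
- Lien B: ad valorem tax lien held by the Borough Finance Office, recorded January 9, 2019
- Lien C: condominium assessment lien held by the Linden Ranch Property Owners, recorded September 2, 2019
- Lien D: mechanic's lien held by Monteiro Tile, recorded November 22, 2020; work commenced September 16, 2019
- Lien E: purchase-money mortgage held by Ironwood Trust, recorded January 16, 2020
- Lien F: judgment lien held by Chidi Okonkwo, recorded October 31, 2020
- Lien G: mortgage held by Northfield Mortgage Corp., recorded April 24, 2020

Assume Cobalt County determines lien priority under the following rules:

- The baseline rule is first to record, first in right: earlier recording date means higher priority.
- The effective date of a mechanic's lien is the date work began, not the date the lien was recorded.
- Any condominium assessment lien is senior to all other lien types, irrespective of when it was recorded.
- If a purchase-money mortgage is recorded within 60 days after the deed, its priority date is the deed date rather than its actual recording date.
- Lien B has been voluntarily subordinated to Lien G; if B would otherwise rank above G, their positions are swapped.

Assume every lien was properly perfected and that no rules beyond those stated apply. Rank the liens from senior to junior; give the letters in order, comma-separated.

C, G, D, E, B, F, A

Effective dates after the stated exceptions: D's effective date is September 16, 2019, when work began; E was recorded 167 days after the deed, outside the 60-day window, so it keeps its recording date.
C is a condominium assessment lien and takes priority over every other lien.
Among the remaining liens, by effective date: B (January 9, 2019), D (September 16, 2019), E (January 16, 2020), G (April 24, 2020), F (October 31, 2020), A (January 15, 2021).
The subordination applies — B was senior to G — so B and G swap.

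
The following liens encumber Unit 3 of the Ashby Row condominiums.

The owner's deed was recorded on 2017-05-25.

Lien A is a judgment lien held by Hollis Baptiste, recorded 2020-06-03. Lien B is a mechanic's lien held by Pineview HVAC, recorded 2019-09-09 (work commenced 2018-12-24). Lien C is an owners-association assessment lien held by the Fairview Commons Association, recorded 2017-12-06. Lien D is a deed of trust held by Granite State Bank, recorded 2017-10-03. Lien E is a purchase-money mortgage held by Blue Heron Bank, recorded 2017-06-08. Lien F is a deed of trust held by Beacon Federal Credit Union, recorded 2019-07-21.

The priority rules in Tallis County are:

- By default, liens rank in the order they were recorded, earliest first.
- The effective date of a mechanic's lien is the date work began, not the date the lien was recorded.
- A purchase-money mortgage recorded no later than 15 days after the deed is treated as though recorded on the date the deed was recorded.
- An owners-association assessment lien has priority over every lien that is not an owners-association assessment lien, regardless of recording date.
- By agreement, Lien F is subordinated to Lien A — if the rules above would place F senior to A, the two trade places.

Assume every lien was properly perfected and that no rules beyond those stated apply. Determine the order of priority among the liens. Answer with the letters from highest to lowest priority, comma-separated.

Effective dates: B is treated as recorded 2018-12-24, the work-commencement date; E relates back to the deed date 2017-05-25.
As an owners-association assessment lien, C is senior to every other lien.
Remaining liens by effective date: E (2017-05-25), D (2017-10-03), B (2018-12-24), F (2019-07-21), A (2020-06-03).
The subordination applies — F was senior to A — so F and A swap.

C, E, D, B, A, F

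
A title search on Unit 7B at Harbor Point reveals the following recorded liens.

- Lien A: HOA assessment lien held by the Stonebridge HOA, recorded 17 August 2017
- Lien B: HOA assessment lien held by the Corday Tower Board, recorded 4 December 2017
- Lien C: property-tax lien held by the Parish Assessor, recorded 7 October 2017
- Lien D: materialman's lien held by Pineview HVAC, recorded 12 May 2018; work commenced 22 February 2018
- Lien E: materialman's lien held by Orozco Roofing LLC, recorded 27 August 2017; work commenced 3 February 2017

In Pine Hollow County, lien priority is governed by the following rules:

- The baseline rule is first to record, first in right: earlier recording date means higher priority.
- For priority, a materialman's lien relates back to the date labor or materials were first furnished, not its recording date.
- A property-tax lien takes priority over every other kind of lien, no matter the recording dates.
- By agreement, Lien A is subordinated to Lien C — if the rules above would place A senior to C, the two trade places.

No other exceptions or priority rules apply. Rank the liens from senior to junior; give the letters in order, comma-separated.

Adjusting effective dates: D is treated as recorded 22 February 2018, the work-commencement date; E relates back to 3 February 2017 (work commenced).
C is a property-tax lien, so it outranks all other liens regardless of date.
Among the remaining liens, by effective date: E (3 February 2017), A (17 August 2017), B (4 December 2017), D (22 February 2018).
A already ranks below C; the subordination has no effect.

C, E, A, B, D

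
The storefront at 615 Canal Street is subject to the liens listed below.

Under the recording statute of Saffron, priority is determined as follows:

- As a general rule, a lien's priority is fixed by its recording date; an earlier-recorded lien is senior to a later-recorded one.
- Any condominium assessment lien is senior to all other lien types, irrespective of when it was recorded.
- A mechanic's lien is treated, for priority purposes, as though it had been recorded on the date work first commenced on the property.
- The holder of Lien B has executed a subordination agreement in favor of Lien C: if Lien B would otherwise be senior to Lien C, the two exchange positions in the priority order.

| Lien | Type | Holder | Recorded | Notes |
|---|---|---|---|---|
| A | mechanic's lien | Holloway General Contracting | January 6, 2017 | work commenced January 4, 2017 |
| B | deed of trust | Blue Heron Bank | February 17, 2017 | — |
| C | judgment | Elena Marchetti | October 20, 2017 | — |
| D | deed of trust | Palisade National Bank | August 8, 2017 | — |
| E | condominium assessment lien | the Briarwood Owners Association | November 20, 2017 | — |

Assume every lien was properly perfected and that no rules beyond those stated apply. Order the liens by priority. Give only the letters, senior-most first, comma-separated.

Adjusting effective dates: A is treated as recorded January 4, 2017, the work-commencement date.
E is a condominium assessment lien and takes priority over every other lien.
Remaining liens by effective date: A (January 4, 2017), B (February 17, 2017), D (August 8, 2017), C (October 20, 2017).
B is senior to C before the subordination, so the two trade places.

E, A, C, D, B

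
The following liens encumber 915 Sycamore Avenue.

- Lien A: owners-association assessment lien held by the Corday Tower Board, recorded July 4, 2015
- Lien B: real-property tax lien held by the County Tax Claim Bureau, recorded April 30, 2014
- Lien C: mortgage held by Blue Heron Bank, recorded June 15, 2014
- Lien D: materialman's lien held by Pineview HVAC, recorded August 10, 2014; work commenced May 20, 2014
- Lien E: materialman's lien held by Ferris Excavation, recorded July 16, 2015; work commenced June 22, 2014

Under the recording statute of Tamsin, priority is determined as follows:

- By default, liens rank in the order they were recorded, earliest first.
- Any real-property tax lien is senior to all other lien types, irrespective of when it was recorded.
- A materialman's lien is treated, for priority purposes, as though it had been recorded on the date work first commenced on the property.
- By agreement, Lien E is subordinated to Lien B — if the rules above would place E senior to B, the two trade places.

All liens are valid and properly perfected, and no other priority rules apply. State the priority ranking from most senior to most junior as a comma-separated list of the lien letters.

Effective dates after the stated exceptions: D's effective date is May 20, 2014, when work began; E's effective date is June 22, 2014, when work began.
B is a real-property tax lien and takes priority over every other lien.
Ordering the rest by effective date: D (May 20, 2014), C (June 15, 2014), E (June 22, 2014), A (July 4, 2015).
Since E is not senior to B, the subordination leaves the order unchanged.

B, D, C, E, A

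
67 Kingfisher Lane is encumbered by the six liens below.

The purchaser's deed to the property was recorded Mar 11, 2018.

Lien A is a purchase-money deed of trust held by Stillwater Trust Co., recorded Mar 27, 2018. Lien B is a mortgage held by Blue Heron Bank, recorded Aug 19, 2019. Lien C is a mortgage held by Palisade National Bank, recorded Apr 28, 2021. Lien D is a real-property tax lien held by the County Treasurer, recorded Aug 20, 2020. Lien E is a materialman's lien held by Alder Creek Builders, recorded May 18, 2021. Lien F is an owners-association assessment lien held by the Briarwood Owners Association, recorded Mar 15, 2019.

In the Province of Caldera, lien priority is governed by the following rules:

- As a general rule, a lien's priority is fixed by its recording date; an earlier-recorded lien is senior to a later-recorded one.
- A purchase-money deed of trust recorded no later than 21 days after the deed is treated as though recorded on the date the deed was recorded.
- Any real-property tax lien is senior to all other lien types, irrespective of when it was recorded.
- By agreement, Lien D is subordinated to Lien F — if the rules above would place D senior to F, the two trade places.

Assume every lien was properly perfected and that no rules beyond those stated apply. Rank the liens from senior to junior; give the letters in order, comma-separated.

F, A, D, B, C, E

First, effective dates: A relates back to the deed date Mar 11, 2018.
D, as a real-property tax lien, has superpriority and ranks first.
The other liens, earliest effective date first: A (Mar 11, 2018), F (Mar 15, 2019), B (Aug 19, 2019), C (Apr 28, 2021), E (May 18, 2021).
Because D would otherwise rank above F, the subordination swaps them.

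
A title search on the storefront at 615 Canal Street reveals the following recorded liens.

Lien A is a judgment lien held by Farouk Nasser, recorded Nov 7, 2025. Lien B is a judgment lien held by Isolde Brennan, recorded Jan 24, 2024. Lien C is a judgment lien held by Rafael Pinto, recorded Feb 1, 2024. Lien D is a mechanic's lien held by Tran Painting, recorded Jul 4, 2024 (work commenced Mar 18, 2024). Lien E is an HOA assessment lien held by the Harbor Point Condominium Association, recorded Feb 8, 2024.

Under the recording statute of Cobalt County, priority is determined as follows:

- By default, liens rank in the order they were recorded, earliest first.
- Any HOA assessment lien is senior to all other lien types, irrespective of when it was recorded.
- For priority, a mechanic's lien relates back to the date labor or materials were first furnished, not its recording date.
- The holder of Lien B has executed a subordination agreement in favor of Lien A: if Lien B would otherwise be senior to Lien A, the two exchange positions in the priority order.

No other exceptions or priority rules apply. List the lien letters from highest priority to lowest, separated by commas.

E, A, C, D, B

Effective dates: D is treated as recorded Mar 18, 2024, the work-commencement date.
E is an HOA assessment lien and takes priority over every other lien.
Among the remaining liens, by effective date: B (Jan 24, 2024), C (Feb 1, 2024), D (Mar 18, 2024), A (Nov 7, 2025).
B is senior to A before the subordination, so the two trade places.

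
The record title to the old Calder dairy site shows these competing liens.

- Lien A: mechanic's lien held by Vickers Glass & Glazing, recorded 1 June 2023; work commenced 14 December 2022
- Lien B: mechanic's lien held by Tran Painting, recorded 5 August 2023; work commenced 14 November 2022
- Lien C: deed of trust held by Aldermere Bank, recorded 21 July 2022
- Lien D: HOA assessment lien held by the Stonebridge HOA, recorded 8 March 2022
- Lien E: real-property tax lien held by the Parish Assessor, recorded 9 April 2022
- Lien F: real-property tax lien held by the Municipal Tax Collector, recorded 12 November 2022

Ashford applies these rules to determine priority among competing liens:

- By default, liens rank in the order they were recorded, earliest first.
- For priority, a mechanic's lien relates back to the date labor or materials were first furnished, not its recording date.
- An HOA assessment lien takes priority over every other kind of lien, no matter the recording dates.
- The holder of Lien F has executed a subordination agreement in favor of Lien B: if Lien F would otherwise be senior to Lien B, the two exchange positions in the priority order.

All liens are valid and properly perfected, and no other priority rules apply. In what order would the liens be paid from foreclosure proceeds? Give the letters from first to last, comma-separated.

D, E, C, B, F, A

Adjusting effective dates: A is treated as recorded 14 December 2022, the work-commencement date; B is treated as recorded 14 November 2022, the work-commencement date.
D, as an HOA assessment lien, has superpriority and ranks first.
The other liens, earliest effective date first: E (9 April 2022), C (21 July 2022), F (12 November 2022), B (14 November 2022), A (14 December 2022).
F would otherwise be senior to B, so under the subordination agreement F and B exchange positions.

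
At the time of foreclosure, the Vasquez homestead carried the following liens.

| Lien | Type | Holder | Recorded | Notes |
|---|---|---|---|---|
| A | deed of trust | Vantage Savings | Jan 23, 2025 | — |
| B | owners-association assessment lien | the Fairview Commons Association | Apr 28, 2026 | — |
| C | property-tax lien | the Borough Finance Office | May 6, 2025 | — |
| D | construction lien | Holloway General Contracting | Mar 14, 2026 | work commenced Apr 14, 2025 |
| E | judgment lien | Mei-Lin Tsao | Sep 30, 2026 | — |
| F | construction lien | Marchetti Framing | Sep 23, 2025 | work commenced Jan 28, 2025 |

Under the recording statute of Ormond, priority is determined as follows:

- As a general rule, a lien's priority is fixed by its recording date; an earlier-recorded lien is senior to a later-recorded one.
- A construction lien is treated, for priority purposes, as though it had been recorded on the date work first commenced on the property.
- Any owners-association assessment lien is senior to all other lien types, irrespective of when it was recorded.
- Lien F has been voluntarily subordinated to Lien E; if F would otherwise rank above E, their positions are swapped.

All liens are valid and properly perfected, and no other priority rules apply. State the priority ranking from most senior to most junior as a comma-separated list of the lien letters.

B, A, E, D, C, F

Effective dates: D is treated as recorded Apr 14, 2025, the work-commencement date; F is treated as recorded Jan 28, 2025, the work-commencement date.
As an owners-association assessment lien, B is senior to every other lien.
Remaining liens by effective date: A (Jan 23, 2025), F (Jan 28, 2025), D (Apr 14, 2025), C (May 6, 2025), E (Sep 30, 2026).
The subordination applies — F was senior to E — so F and E swap.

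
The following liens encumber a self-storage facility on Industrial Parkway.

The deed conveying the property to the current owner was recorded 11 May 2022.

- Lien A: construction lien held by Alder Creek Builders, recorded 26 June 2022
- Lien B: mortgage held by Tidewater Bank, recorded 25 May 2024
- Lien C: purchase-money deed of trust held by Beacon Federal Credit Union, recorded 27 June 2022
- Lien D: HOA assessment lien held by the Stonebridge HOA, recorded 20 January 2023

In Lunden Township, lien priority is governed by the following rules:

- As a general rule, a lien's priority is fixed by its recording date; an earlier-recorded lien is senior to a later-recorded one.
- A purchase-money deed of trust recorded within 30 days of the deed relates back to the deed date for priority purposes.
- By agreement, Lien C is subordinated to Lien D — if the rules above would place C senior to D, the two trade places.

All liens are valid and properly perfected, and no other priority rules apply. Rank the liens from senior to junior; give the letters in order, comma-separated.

A, D, C, B

Effective dates after the stated exceptions: C missed the 30-day window (47 days after the deed), so its recording date stands.
Ordering by effective date: A (26 June 2022), C (27 June 2022), D (20 January 2023), B (25 May 2024).
C is senior to D before the subordination, so the two trade places.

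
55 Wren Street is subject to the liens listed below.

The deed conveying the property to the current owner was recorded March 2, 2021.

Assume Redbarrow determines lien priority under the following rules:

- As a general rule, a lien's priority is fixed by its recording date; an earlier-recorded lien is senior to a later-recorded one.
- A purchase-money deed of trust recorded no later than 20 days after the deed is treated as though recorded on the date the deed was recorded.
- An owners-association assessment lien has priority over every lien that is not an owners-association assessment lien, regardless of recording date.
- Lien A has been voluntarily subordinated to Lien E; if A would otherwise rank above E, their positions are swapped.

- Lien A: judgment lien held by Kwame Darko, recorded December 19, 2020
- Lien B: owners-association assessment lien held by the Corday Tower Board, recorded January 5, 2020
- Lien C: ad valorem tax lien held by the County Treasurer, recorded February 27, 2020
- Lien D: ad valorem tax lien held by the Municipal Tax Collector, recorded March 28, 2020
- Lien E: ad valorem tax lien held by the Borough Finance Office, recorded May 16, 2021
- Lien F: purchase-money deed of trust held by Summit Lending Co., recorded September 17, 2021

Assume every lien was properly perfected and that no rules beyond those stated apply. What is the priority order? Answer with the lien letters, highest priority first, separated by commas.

B, C, D, E, A, F

Effective dates: F was recorded 199 days after the deed — beyond 20 days — so no relation-back applies.
B, as an owners-association assessment lien, has superpriority and ranks first.
The other liens, earliest effective date first: C (February 27, 2020), D (March 28, 2020), A (December 19, 2020), E (May 16, 2021), F (September 17, 2021).
A is senior to E before the subordination, so the two trade places.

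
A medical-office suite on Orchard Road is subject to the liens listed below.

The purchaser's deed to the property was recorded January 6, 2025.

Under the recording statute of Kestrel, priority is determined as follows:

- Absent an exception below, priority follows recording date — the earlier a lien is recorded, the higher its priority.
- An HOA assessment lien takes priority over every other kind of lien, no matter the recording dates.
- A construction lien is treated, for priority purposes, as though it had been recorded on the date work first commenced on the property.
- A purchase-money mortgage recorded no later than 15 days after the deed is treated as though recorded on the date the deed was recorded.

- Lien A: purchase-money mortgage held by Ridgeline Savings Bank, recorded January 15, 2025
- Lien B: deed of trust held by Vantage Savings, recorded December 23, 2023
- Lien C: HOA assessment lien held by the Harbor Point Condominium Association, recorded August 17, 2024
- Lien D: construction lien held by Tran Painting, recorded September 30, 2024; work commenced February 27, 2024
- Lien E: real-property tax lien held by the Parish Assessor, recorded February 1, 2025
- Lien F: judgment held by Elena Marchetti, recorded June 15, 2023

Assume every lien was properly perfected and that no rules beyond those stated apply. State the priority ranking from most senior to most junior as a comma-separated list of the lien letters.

C, F, B, D, A, E

Effective dates: A was recorded within the 15-day window, so its effective date is the deed date January 6, 2025; D is treated as recorded February 27, 2024, the work-commencement date.
C is an HOA assessment lien, so it outranks all other liens regardless of date.
The other liens, earliest effective date first: F (June 15, 2023), B (December 23, 2023), D (February 27, 2024), A (January 6, 2025), E (February 1, 2025).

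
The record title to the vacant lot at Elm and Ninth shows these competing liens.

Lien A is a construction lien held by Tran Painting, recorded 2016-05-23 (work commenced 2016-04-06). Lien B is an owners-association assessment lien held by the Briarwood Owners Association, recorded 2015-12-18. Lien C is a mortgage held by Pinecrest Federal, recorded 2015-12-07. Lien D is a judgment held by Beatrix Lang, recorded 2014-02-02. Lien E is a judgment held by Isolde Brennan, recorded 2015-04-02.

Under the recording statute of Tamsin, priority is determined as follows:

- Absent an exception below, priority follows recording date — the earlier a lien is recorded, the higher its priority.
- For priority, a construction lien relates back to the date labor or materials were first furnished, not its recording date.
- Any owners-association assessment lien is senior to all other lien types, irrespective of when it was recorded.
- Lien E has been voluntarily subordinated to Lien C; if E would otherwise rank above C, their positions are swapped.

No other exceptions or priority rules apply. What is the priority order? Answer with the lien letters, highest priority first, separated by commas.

B, D, C, E, A

Effective dates after the stated exceptions: A is treated as recorded 2016-04-06, the work-commencement date.
B is an owners-association assessment lien, so it outranks all other liens regardless of date.
Remaining liens by effective date: D (2014-02-02), E (2015-04-02), C (2015-12-07), A (2016-04-06).
E is senior to C before the subordination, so the two trade places.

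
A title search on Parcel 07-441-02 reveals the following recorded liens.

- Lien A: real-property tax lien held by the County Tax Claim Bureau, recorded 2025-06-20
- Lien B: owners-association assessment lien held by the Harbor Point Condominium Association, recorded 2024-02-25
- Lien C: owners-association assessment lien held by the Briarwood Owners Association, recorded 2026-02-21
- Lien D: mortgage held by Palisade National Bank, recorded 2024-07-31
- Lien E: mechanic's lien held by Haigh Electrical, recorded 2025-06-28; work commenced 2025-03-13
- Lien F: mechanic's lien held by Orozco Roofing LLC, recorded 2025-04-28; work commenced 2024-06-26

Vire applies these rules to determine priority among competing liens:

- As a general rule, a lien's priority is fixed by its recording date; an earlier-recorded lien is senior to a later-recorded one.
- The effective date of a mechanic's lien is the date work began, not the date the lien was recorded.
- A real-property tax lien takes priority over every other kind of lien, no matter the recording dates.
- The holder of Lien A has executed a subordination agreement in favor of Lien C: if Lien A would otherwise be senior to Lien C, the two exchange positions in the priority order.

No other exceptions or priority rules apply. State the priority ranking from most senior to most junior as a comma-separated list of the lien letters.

C, B, F, D, E, A

Effective dates after the stated exceptions: E is treated as recorded 2025-03-13, the work-commencement date; F is treated as recorded 2024-06-26, the work-commencement date.
A, as a real-property tax lien, has superpriority and ranks first.
Ordering the rest by effective date: B (2024-02-25), F (2024-06-26), D (2024-07-31), E (2025-03-13), C (2026-02-21).
A is senior to C before the subordination, so the two trade places.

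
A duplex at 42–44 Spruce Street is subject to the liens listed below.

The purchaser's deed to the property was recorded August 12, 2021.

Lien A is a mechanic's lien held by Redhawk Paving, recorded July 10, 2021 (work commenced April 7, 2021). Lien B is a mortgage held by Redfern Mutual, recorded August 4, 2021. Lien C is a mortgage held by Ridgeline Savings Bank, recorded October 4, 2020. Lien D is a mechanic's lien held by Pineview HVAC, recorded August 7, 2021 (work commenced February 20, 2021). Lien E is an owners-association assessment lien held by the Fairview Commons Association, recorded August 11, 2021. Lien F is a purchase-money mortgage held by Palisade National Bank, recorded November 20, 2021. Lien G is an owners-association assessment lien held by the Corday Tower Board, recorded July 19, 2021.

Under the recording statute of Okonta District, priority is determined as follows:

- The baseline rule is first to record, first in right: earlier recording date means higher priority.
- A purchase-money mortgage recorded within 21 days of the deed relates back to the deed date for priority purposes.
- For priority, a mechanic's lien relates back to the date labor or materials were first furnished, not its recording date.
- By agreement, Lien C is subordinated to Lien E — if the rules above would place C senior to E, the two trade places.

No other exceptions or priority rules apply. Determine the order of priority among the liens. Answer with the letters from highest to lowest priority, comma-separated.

Adjusting effective dates: A's effective date is April 7, 2021, when work began; D is treated as recorded February 20, 2021, the work-commencement date; F missed the 21-day window (100 days after the deed), so its recording date stands.
Sorted by effective date: C (October 4, 2020), D (February 20, 2021), A (April 7, 2021), G (July 19, 2021), B (August 4, 2021), E (August 11, 2021), F (November 20, 2021).
Because C would otherwise rank above E, the subordination swaps them.

E, D, A, G, B, C, F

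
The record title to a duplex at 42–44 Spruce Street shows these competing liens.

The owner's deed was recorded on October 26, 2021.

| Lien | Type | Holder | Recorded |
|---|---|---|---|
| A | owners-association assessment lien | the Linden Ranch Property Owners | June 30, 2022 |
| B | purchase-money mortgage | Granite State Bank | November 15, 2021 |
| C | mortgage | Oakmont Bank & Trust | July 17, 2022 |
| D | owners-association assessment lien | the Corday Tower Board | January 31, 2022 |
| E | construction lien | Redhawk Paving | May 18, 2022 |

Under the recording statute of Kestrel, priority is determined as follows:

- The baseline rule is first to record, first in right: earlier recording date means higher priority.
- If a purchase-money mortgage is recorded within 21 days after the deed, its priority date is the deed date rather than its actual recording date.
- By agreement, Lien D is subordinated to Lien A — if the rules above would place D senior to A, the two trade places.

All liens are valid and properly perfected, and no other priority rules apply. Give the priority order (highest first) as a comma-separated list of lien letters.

Adjusting effective dates: B's effective date is the deed date, October 26, 2021.
Ordering by effective date: B (October 26, 2021), D (January 31, 2022), E (May 18, 2022), A (June 30, 2022), C (July 17, 2022).
D is senior to A before the subordination, so the two trade places.

B, A, E, D, C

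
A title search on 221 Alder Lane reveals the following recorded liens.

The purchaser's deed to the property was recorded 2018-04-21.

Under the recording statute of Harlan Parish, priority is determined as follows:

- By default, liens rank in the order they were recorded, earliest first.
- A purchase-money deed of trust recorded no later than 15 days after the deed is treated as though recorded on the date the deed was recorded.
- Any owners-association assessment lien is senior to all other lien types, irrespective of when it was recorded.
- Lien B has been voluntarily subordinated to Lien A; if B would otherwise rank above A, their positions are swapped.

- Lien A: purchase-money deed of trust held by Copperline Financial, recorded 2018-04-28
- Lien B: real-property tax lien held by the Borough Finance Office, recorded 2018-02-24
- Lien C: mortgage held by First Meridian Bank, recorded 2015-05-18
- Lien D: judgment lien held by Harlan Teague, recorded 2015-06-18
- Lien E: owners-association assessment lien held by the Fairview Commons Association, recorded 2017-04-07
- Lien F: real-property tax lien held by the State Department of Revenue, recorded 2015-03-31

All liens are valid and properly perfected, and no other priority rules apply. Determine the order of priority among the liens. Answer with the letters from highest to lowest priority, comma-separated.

E, F, C, D, A, B

Effective dates: A was recorded within the 15-day window, so its effective date is the deed date 2018-04-21.
As an owners-association assessment lien, E is senior to every other lien.
The other liens, earliest effective date first: F (2015-03-31), C (2015-05-18), D (2015-06-18), B (2018-02-24), A (2018-04-21).
Because B would otherwise rank above A, the subordination swaps them.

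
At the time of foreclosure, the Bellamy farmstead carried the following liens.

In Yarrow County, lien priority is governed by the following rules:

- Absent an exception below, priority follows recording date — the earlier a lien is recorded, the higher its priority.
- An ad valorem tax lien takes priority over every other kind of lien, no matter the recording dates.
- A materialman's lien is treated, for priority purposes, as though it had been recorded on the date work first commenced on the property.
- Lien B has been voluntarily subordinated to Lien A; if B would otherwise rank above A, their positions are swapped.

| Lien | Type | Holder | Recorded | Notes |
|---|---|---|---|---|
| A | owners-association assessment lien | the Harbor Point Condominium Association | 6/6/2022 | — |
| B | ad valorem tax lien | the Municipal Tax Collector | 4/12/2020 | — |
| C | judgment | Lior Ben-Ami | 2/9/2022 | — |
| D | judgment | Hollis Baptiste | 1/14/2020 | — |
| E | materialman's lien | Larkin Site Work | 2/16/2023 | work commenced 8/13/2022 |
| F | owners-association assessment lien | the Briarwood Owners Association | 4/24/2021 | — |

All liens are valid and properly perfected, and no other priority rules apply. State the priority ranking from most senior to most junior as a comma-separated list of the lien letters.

A, D, F, C, B, E

First, effective dates: E's effective date is 8/13/2022, when work began.
As an ad valorem tax lien, B is senior to every other lien.
Among the remaining liens, by effective date: D (1/14/2020), F (4/24/2021), C (2/9/2022), A (6/6/2022), E (8/13/2022).
Because B would otherwise rank above A, the subordination swaps them.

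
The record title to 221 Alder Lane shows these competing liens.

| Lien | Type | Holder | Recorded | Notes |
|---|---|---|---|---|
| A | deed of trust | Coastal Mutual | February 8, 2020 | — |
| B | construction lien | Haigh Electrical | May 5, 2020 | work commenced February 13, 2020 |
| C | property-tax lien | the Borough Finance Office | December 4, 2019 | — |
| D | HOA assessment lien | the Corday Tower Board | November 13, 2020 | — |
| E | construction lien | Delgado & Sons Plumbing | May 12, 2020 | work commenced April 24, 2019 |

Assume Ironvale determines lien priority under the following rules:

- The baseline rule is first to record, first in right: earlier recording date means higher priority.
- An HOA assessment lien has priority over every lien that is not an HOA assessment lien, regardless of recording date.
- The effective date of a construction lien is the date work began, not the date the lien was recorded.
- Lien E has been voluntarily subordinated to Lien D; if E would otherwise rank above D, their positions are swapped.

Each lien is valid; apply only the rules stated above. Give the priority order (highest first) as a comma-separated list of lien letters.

Effective dates after the stated exceptions: B's effective date is February 13, 2020, when work began; E relates back to April 24, 2019 (work commenced).
D is an HOA assessment lien, so it outranks all other liens regardless of date.
Remaining liens by effective date: E (April 24, 2019), C (December 4, 2019), A (February 8, 2020), B (February 13, 2020).
E already ranks below D; the subordination has no effect.

D, E, C, A, B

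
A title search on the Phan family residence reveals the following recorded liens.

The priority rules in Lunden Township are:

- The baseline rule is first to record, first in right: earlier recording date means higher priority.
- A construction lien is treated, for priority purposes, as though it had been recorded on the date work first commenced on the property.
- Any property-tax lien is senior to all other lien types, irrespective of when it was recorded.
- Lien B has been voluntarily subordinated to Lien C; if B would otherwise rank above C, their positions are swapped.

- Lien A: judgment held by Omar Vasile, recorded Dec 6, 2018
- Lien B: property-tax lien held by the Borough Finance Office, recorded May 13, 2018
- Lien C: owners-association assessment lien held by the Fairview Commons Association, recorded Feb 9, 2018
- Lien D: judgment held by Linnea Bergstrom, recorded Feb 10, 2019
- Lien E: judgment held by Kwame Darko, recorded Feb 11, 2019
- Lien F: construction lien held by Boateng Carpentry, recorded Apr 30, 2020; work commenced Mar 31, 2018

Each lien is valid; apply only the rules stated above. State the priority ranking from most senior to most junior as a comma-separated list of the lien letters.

C, B, F, A, D, E

Adjusting effective dates: F is treated as recorded Mar 31, 2018, the work-commencement date.
As a property-tax lien, B is senior to every other lien.
Among the remaining liens, by effective date: C (Feb 9, 2018), F (Mar 31, 2018), A (Dec 6, 2018), D (Feb 10, 2019), E (Feb 11, 2019).
The subordination applies — B was senior to C — so B and C swap.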